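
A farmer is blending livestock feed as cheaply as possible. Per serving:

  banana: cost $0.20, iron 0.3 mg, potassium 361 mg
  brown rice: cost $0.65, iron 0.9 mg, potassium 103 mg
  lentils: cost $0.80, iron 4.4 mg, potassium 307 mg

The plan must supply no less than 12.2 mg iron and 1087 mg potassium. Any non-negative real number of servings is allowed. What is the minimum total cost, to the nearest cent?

With two linear requirements the optimum uses one or two foods; enumerate the corners.
banana only: max(12.2/0.3, 1087/361) = 40.67 servings → $8.13.
brown rice only: max(12.2/0.9, 1087/103) = 13.56 servings → $8.81.
lentils only: max(12.2/4.4, 1087/307) = 3.541 servings → $2.83.
banana + brown rice with both targets exact would need a negative amount; discard.
banana + lentils with both tight: 0.6933 servings and 2.725 servings → $2.32.
brown rice + lentils with both tight: 5.864 servings and 1.573 servings → $5.07.
The minimum over all feasible corners is $2.32.

$2.32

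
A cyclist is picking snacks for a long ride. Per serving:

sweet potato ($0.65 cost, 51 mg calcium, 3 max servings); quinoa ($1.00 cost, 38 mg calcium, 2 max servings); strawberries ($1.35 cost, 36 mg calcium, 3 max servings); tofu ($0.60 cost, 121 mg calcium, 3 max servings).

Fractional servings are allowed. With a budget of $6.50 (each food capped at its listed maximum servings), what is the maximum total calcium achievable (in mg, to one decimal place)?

612.0 mg

Calcium per dollar: tofu 201.7, sweet potato 78.46, quinoa 38, strawberries 26.67.
Take 3 servings of tofu: spends $1.80, +363.0 mg calcium (running total 363.0 mg).
Take 3 servings of sweet potato: spends $1.95, +153.0 mg calcium (running total 516.0 mg).
Take 2 servings of quinoa: spends $2.00, +76.0 mg calcium (running total 592.0 mg).
Take 0.5556 servings of strawberries: spends $0.75, +20.0 mg calcium (running total 612.0 mg).
Greedy by best ratio exhausts the cost allowance optimally: 612.0 mg.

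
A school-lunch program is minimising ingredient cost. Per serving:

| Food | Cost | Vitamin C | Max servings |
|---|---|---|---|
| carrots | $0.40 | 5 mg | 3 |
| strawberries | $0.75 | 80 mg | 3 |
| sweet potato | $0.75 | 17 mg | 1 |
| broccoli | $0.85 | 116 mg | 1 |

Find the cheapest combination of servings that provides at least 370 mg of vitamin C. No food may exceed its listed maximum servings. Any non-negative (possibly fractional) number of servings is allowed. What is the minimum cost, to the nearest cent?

Cost per mg of vitamin C: broccoli $0.0073, strawberries $0.0094, sweet potato $0.0441, carrots $0.0800.
Take 1 serving of broccoli: +116.0 mg vitamin C for $0.85 (total $0.85, still need 254.0 mg).
Take 3 servings of strawberries: +240.0 mg vitamin C for $2.25 (total $3.10, still need 14.0 mg).
Take 0.8235 servings of sweet potato: +14.0 mg vitamin C for $0.62 (total $3.72, still need 0.0 mg).
Filling from the cheapest source first is optimal under one linear minimum: $3.72.

$3.72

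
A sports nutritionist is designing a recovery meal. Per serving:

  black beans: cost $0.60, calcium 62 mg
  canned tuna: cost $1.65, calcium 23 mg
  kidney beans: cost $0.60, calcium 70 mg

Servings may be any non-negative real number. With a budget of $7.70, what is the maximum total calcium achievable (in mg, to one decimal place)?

Calcium per dollar: kidney beans 116.7, black beans 103.3, canned tuna 13.94.
With no serving limits, spend the whole cost allowance on kidney beans: $7.70 / $0.60 × 70 mg = 898.3 mg.

898.3 mg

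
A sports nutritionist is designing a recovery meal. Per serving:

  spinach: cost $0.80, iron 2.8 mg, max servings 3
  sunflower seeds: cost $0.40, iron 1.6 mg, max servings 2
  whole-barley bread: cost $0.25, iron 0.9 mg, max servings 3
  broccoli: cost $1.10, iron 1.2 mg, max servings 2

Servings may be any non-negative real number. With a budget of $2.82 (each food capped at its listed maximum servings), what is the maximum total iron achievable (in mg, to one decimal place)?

10.3 mg

Iron per dollar: sunflower seeds 4, whole-barley bread 3.6, spinach 3.5, broccoli 1.091.
Take 2 servings of sunflower seeds: spends $0.80, +3.2 mg iron (running total 3.2 mg).
Take 3 servings of whole-barley bread: spends $0.75, +2.7 mg iron (running total 5.9 mg).
Take 1.587 servings of spinach: spends $1.27, +4.4 mg iron (running total 10.3 mg).
Greedy by best ratio exhausts the cost allowance optimally: 10.3 mg.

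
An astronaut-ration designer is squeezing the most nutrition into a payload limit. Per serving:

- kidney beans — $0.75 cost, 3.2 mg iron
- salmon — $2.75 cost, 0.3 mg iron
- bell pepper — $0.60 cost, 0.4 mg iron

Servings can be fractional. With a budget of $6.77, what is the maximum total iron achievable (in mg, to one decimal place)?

28.9 mg

Iron per dollar: kidney beans 4.267, bell pepper 0.6667, salmon 0.1091.
With no serving limits, spend the whole cost allowance on kidney beans: $6.77 / $0.75 × 3.2 mg = 28.9 mg.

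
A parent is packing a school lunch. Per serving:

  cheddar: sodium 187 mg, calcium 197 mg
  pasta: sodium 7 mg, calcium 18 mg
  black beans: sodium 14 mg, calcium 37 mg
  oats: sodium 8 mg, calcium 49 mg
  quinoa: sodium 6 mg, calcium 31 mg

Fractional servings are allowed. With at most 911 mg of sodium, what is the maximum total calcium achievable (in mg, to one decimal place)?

Calcium per mg sodium: oats 6.125, quinoa 5.167, black beans 2.643, pasta 2.571, cheddar 1.053.
With no serving limits, spend the whole sodium allowance on oats: 911 mg / 8 mg × 49 mg = 5579.9 mg.

5579.9 mg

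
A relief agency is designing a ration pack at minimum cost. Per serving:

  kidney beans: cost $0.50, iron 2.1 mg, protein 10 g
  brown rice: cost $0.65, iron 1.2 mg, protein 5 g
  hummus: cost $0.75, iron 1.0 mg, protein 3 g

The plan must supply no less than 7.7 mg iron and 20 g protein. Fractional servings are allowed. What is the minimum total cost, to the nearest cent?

$1.83

kidney beans only: max(7.7/2.1, 20/10) = 3.667 servings → $1.83.
brown rice only: max(7.7/1.2, 20/5) = 6.417 servings → $4.17.
hummus only: max(7.7/1.0, 20/3) = 7.7 servings → $5.78.
kidney beans + brown rice with both targets exact would need a negative amount; discard.
kidney beans + hummus with both targets exact would need a negative amount; discard.
brown rice + hummus: intersection lies outside the first quadrant.
The minimum over all feasible corners is $1.83.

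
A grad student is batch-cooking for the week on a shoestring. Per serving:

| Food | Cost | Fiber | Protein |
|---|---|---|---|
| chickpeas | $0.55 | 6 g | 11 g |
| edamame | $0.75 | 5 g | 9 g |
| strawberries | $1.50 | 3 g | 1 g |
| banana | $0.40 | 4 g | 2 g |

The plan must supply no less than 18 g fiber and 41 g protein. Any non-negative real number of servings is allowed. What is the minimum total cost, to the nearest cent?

Minimising a linear cost over {fiber ≥ 18, protein ≥ 41, servings ≥ 0} — the optimum is at a vertex, using one or two foods.
chickpeas only: max(18/6, 41/11) = 3.727 servings → $2.05.
edamame only: max(18/5, 41/9) = 4.556 servings → $3.42.
strawberries only: max(18/3, 41/1) = 41 servings → $61.50.
banana only: max(18/4, 41/2) = 20.5 servings → $8.20.
chickpeas + edamame: the both-tight solution has a negative serving — not a feasible corner.
chickpeas + strawberries with both targets exact would need a negative amount; discard.
chickpeas + banana with both targets exact would need a negative amount; discard.
edamame + strawberries with both targets exact would need a negative amount; discard.
edamame + banana: the both-tight solution has a negative serving — not a feasible corner.
strawberries + banana: the both-tight solution has a negative serving — not a feasible corner.
The minimum over all feasible corners is $2.05.

$2.05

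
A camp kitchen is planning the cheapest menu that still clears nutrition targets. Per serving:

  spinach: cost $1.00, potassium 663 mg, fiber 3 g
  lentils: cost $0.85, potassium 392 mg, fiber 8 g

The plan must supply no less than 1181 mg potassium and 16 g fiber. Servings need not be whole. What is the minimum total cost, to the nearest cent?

At the optimum either one food covers both requirements or two foods hit both targets exactly; no other combination can be cheaper.
spinach only: max(1181/663, 16/3) = 5.333 servings → $5.33.
lentils only: max(1181/392, 16/8) = 3.013 servings → $2.56.
spinach + lentils with both tight: 0.7694 servings and 1.711 servings → $2.22.
The minimum over all feasible corners is $2.22.

$2.22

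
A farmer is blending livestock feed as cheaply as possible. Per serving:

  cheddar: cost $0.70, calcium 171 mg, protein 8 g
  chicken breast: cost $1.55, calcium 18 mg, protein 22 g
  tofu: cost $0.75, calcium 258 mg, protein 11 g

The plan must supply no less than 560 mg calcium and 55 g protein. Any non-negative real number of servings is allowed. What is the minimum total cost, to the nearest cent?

For a min-cost LP with two ≥-constraints, a basic feasible solution has at most two positive variables.
cheddar only: max(560/171, 55/8) = 6.875 servings → $4.81.
chicken breast only: max(560/18, 55/22) = 31.11 servings → $48.22.
tofu only: max(560/258, 55/11) = 5 servings → $3.75.
cheddar + chicken breast with both tight: 3.132 servings and 1.361 servings → $4.30.
cheddar + tofu: intersection lies outside the first quadrant.
chicken breast + tofu with both tight: 1.466 servings and 2.068 servings → $3.82.
The minimum over all feasible corners is $3.75.

$3.75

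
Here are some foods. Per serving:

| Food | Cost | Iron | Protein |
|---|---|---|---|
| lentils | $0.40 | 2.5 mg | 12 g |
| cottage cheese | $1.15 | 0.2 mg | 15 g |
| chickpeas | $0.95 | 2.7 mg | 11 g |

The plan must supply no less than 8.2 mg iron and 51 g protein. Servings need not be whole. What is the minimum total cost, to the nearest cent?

$1.70

With two linear requirements the optimum uses one or two foods; enumerate the corners.
lentils only: max(8.2/2.5, 51/12) = 4.25 servings → $1.70.
cottage cheese only: max(8.2/0.2, 51/15) = 41 servings → $47.15.
chickpeas only: max(8.2/2.7, 51/11) = 4.636 servings → $4.40.
lentils + cottage cheese with both tight: 3.214 servings and 0.8291 servings → $2.24.
lentils + chickpeas: intersection lies outside the first quadrant.
cottage cheese + chickpeas with both tight: 1.24 servings and 2.945 servings → $4.22.
So the least-cost plan costs $1.70.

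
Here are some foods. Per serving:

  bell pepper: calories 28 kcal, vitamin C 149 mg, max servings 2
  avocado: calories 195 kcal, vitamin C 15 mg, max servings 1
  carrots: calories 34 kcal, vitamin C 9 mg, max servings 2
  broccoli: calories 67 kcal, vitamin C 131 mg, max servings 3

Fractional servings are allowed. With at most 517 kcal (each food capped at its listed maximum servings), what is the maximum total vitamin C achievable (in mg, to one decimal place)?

723.8 mg

Vitamin C per kcal: bell pepper 5.321, broccoli 1.955, carrots 0.2647, avocado 0.07692.
Take 2 servings of bell pepper: uses 56 kcal, +298.0 mg vitamin C (running total 298.0 mg).
Take 3 servings of broccoli: uses 201 kcal, +393.0 mg vitamin C (running total 691.0 mg).
Take 2 servings of carrots: uses 68 kcal, +18.0 mg vitamin C (running total 709.0 mg).
Take 0.9846 servings of avocado: uses 192 kcal, +14.8 mg vitamin C (running total 723.8 mg).
Greedy by best ratio exhausts the calories allowance optimally: 723.8 mg.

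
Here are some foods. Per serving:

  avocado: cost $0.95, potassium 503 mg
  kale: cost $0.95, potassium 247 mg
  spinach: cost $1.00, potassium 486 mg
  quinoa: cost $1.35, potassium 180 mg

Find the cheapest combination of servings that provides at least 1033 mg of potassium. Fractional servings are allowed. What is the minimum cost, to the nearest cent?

Cost per mg of potassium: avocado $0.0019, spinach $0.0021, kale $0.0038, quinoa $0.0075.
With no serving limits, use only avocado: 1033 mg / 503 mg = 2.054 servings × $0.95 = $1.95.

$1.95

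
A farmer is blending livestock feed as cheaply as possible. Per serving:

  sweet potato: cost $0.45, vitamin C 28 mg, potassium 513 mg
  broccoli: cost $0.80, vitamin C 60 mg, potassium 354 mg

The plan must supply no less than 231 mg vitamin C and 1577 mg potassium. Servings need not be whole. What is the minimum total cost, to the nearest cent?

Check every corner: each single food scaled to meet both minima, and each pair solved so both constraints bind.
sweet potato only: max(231/28, 1577/513) = 8.25 servings → $3.71.
broccoli only: max(231/60, 1577/354) = 4.455 servings → $3.56.
sweet potato + broccoli with both tight: 0.6156 servings and 3.563 servings → $3.13.
Cheapest feasible corner: $3.13.

$3.13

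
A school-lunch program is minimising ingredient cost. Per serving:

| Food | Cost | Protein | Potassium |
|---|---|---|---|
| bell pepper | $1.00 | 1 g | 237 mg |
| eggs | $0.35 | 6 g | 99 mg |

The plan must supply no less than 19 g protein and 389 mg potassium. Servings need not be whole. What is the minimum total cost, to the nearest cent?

With two linear requirements the optimum uses one or two foods; enumerate the corners.
bell pepper only: max(19/1, 389/237) = 19 servings → $19.00.
eggs only: max(19/6, 389/99) = 3.929 servings → $1.38.
bell pepper + eggs with both tight: 0.3424 servings and 3.11 servings → $1.43.
The minimum over all feasible corners is $1.38.

$1.38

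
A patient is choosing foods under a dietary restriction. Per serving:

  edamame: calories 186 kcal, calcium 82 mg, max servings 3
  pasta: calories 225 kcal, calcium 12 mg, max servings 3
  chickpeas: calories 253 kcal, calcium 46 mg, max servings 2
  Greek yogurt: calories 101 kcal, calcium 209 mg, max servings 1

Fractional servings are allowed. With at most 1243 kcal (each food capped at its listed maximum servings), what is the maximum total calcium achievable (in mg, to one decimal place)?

Calcium per kcal: Greek yogurt 2.069, edamame 0.4409, chickpeas 0.1818, pasta 0.05333.
Take 1 serving of Greek yogurt: uses 101 kcal, +209.0 mg calcium (running total 209.0 mg).
Take 3 servings of edamame: uses 558 kcal, +246.0 mg calcium (running total 455.0 mg).
Take 2 servings of chickpeas: uses 506 kcal, +92.0 mg calcium (running total 547.0 mg).
Take 0.3467 servings of pasta: uses 78 kcal, +4.2 mg calcium (running total 551.2 mg).
Filling greedily by calcium-per-kcal is optimal for one linear limit, giving 551.2 mg.

551.2 mg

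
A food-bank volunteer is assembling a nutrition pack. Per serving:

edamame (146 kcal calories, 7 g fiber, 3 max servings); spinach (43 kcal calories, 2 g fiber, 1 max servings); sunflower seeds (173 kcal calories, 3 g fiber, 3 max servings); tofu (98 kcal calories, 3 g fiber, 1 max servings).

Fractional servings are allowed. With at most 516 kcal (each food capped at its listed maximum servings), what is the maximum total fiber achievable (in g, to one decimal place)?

Fiber per kcal: edamame 0.04795, spinach 0.04651, tofu 0.03061, sunflower seeds 0.01734.
Take 3 servings of edamame: uses 438 kcal, +21.0 g fiber (running total 21.0 g).
Take 1 serving of spinach: uses 43 kcal, +2.0 g fiber (running total 23.0 g).
Take 0.3571 servings of tofu: uses 35 kcal, +1.1 g fiber (running total 24.1 g).
Greedy by best ratio exhausts the calories allowance optimally: 24.1 g.

24.1 g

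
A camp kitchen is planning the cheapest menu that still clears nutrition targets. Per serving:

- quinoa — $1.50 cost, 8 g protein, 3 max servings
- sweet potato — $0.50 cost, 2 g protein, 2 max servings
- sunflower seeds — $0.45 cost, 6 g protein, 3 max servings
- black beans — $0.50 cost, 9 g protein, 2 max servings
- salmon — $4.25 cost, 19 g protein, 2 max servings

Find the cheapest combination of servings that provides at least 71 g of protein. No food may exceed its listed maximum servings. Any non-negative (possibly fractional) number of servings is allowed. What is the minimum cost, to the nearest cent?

$9.31

Cost per g of protein: black beans $0.0556, sunflower seeds $0.0750, quinoa $0.1875, salmon $0.2237, sweet potato $0.2500.
Take 2 servings of black beans: +18.0 g protein for $1.00 (total $1.00, still need 53.0 g).
Take 3 servings of sunflower seeds: +18.0 g protein for $1.35 (total $2.35, still need 35.0 g).
Take 3 servings of quinoa: +24.0 g protein for $4.50 (total $6.85, still need 11.0 g).
Take 0.5789 servings of salmon: +11.0 g protein for $2.46 (total $9.31, still need 0.0 g).
Greedy by cheapest-per-g is optimal for a single linear constraint, so the minimum cost is $9.31.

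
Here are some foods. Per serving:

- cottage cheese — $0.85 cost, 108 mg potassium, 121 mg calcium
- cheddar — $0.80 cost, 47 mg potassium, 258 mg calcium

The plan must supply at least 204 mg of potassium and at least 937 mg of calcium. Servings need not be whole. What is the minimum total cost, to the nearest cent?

At the optimum either one food covers both requirements or two foods hit both targets exactly; no other combination can be cheaper.
cottage cheese only: max(204/108, 937/121) = 7.744 servings → $6.58.
cheddar only: max(204/47, 937/258) = 4.34 servings → $3.47.
cottage cheese + cheddar with both tight: 0.3875 servings and 3.45 servings → $3.09.
The minimum over all feasible corners is $3.09.

$3.09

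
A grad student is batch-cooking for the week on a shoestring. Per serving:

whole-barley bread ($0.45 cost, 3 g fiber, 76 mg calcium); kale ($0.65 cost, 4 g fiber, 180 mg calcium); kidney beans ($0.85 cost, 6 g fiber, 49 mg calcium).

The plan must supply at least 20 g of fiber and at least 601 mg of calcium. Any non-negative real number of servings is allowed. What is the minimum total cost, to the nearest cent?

$3.06

whole-barley bread only: max(20/3, 601/76) = 7.908 servings → $3.56.
kale only: max(20/4, 601/180) = 5 servings → $3.25.
kidney beans only: max(20/6, 601/49) = 12.27 servings → $10.43.
whole-barley bread + kale with both tight: 5.068 servings and 1.199 servings → $3.06.
whole-barley bread + kidney beans: intersection lies outside the first quadrant.
kale + kidney beans with both tight: 2.971 servings and 1.353 servings → $3.08.
Cheapest feasible corner: $3.06.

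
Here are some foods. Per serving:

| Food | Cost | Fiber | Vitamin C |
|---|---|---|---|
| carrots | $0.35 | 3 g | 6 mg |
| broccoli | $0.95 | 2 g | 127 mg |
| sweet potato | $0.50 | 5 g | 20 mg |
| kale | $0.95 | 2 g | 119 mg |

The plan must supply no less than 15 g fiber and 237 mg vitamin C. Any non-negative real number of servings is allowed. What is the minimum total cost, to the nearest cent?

carrots only: max(15/3, 237/6) = 39.5 servings → $13.82.
broccoli only: max(15/2, 237/127) = 7.5 servings → $7.12.
sweet potato only: max(15/5, 237/20) = 11.85 servings → $5.92.
kale only: max(15/2, 237/119) = 7.5 servings → $7.12.
carrots + broccoli with both tight: 3.878 servings and 1.683 servings → $2.96.
carrots + sweet potato: intersection lies outside the first quadrant.
carrots + kale with both tight: 3.8 servings and 1.8 servings → $3.04.
broccoli + sweet potato with both tight: 1.487 servings and 2.405 servings → $2.62.
broccoli + kale: intersection lies outside the first quadrant.
sweet potato + kale with both tight: 2.362 servings and 1.595 servings → $2.70.
So the least-cost plan costs $2.62.

$2.62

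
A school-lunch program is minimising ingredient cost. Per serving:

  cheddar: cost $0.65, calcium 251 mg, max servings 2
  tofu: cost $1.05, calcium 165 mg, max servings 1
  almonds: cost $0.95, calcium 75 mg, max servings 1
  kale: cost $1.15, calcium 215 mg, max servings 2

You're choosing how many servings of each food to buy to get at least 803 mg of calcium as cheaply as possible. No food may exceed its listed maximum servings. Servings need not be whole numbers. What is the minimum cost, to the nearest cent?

Cost per mg of calcium: cheddar $0.0026, kale $0.0053, tofu $0.0064, almonds $0.0127.
Take 2 servings of cheddar: +502.0 mg calcium for $1.30 (total $1.30, still need 301.0 mg).
Take 1.4 servings of kale: +301.0 mg calcium for $1.61 (total $2.91, still need 0.0 mg).
Greedy by cheapest-per-mg is optimal for a single linear constraint, so the minimum cost is $2.91.

$2.91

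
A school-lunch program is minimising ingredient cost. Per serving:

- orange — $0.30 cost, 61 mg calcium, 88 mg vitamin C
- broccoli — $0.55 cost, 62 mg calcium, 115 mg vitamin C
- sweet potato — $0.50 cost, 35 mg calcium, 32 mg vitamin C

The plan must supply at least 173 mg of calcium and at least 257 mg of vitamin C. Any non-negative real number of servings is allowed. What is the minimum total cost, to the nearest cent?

This is a tiny linear program; its minimum lies at a vertex of the feasible set. List the vertices and price them.
orange only: max(173/61, 257/88) = 2.92 servings → $0.88.
broccoli only: max(173/62, 257/115) = 2.79 servings → $1.53.
sweet potato only: max(173/35, 257/32) = 8.031 servings → $4.02.
orange + broccoli with both tight: 2.541 servings and 0.2906 servings → $0.92.
orange + sweet potato with both targets exact would need a negative amount; discard.
broccoli + sweet potato with both tight: 1.695 servings and 1.941 servings → $1.90.
The minimum over all feasible corners is $0.88.

$0.88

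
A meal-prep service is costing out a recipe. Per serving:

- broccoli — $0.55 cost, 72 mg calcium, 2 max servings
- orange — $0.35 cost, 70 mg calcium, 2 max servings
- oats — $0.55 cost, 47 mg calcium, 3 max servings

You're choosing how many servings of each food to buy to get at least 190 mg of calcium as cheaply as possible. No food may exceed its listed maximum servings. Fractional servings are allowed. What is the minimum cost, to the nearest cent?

Cost per mg of calcium: orange $0.0050, broccoli $0.0076, oats $0.0117.
Take 2 servings of orange: +140.0 mg calcium for $0.70 (total $0.70, still need 50.0 mg).
Take 0.6944 servings of broccoli: +50.0 mg calcium for $0.38 (total $1.08, still need 0.0 mg).
Greedy by cheapest-per-mg is optimal for a single linear constraint, so the minimum cost is $1.08.

$1.08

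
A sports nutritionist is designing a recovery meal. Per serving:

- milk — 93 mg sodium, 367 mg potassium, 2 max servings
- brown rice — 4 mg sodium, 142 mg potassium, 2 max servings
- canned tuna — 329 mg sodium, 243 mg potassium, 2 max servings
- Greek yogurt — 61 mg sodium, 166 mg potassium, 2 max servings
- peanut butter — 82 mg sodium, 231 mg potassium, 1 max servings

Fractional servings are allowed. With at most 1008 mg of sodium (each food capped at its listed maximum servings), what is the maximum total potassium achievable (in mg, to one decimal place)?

2031.5 mg

Potassium per mg sodium: brown rice 35.5, milk 3.946, peanut butter 2.817, Greek yogurt 2.721, canned tuna 0.7386.
Take 2 servings of brown rice: uses 8 mg sodium, +284.0 mg potassium (running total 284.0 mg).
Take 2 servings of milk: uses 186 mg sodium, +734.0 mg potassium (running total 1018.0 mg).
Take 1 serving of peanut butter: uses 82 mg sodium, +231.0 mg potassium (running total 1249.0 mg).
Take 2 servings of Greek yogurt: uses 122 mg sodium, +332.0 mg potassium (running total 1581.0 mg).
Take 1.854 servings of canned tuna: uses 610 mg sodium, +450.5 mg potassium (running total 2031.5 mg).
Filling greedily by potassium-per-mg sodium is optimal for one linear limit, giving 2031.5 mg.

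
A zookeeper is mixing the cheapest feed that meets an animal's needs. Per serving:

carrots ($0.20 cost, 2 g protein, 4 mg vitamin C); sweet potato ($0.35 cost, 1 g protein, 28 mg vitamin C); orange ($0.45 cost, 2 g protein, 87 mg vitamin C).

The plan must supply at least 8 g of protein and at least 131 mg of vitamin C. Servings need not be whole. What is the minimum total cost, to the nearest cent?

$1.15

Minimising a linear cost over {protein ≥ 8, vitamin C ≥ 131, servings ≥ 0} — the optimum is at a vertex, using one or two foods.
carrots only: max(8/2, 131/4) = 32.75 servings → $6.55.
sweet potato only: max(8/1, 131/28) = 8 servings → $2.80.
orange only: max(8/2, 131/87) = 4 servings → $1.80.
carrots + sweet potato with both tight: 1.788 servings and 4.423 servings → $1.91.
carrots + orange with both tight: 2.614 servings and 1.386 servings → $1.15.
sweet potato + orange: intersection lies outside the first quadrant.
Cheapest feasible corner: $1.15.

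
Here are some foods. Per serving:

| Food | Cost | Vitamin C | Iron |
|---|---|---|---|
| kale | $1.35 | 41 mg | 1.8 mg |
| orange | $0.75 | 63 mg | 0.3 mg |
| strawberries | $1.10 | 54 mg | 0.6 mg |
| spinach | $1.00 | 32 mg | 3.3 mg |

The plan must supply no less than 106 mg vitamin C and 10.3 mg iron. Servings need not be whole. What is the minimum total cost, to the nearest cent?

Check every corner: each single food scaled to meet both minima, and each pair solved so both constraints bind.
kale only: max(106/41, 10.3/1.8) = 5.722 servings → $7.72.
orange only: max(106/63, 10.3/0.3) = 34.33 servings → $25.75.
strawberries only: max(106/54, 10.3/0.6) = 17.17 servings → $18.88.
spinach only: max(106/32, 10.3/3.3) = 3.312 servings → $3.31.
kale + orange: the both-tight solution has a negative serving — not a feasible corner.
kale + strawberries: the both-tight solution has a negative serving — not a feasible corner.
kale + spinach with both tight: 0.26 servings and 2.979 servings → $3.33.
orange + strawberries: the both-tight solution has a negative serving — not a feasible corner.
orange + spinach with both tight: 0.1019 servings and 3.112 servings → $3.19.
strawberries + spinach with both tight: 0.127 servings and 3.098 servings → $3.24.
So the least-cost plan costs $3.19.

$3.19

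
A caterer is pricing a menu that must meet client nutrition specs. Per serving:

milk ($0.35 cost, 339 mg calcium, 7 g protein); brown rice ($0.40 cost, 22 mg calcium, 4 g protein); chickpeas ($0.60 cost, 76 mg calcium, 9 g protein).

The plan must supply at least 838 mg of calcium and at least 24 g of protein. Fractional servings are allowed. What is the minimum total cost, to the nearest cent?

$1.20

With two linear requirements the optimum uses one or two foods; enumerate the corners.
milk only: max(838/339, 24/7) = 3.429 servings → $1.20.
brown rice only: max(838/22, 24/4) = 38.09 servings → $15.24.
chickpeas only: max(838/76, 24/9) = 11.03 servings → $6.62.
milk + brown rice with both tight: 2.349 servings and 1.889 servings → $1.58.
milk + chickpeas with both tight: 2.27 servings and 0.9012 servings → $1.34.
brown rice + chickpeas: intersection lies outside the first quadrant.
The minimum over all feasible corners is $1.20.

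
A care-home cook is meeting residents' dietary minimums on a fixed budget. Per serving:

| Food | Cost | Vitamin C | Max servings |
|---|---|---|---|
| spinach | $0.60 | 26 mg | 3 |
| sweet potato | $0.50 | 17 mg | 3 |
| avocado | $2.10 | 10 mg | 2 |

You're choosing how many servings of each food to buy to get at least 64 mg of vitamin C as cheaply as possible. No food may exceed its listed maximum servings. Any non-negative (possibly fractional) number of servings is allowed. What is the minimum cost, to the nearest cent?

$1.48

Cost per mg of vitamin C: spinach $0.0231, sweet potato $0.0294, avocado $0.2100.
Take 2.462 servings of spinach: +64.0 mg vitamin C for $1.48 (total $1.48, still need 0.0 mg).
Filling from the cheapest source first is optimal under one linear minimum: $1.48.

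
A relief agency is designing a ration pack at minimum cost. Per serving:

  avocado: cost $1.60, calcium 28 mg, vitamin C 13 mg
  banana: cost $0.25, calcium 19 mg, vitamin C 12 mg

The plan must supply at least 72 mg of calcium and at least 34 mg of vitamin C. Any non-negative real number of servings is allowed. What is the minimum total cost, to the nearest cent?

$0.95

Compare the cost at each extreme point of the feasible region.
avocado only: max(72/28, 34/13) = 2.615 servings → $4.18.
banana only: max(72/19, 34/12) = 3.789 servings → $0.95.
avocado + banana with both tight: 2.449 servings and 0.1798 servings → $3.96.
Cheapest feasible corner: $0.95.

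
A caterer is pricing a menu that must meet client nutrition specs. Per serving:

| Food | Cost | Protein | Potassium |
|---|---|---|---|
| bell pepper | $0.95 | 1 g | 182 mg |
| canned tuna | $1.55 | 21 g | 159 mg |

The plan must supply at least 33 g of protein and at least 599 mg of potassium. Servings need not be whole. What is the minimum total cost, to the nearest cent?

bell pepper only: max(33/1, 599/182) = 33 servings → $31.35.
canned tuna only: max(33/21, 599/159) = 3.767 servings → $5.84.
bell pepper + canned tuna with both tight: 2.002 servings and 1.476 servings → $4.19.
The minimum over all feasible corners is $4.19.

$4.19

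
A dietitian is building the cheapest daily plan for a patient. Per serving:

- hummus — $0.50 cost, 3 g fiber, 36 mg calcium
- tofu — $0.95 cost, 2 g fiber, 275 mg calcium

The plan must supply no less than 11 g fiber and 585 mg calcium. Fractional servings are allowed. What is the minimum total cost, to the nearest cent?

$2.95

For a min-cost LP with two ≥-constraints, a basic feasible solution has at most two positive variables.
hummus only: max(11/3, 585/36) = 16.25 servings → $8.12.
tofu only: max(11/2, 585/275) = 5.5 servings → $5.22.
hummus + tofu with both tight: 2.463 servings and 1.805 servings → $2.95.
So the least-cost plan costs $2.95.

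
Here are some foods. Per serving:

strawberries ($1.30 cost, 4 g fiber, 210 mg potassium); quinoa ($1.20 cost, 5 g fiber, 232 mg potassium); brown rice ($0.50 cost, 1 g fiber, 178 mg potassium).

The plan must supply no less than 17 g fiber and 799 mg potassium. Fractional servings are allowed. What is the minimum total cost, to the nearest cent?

$4.10

This is a tiny linear program; its minimum lies at a vertex of the feasible set. List the vertices and price them.
strawberries only: max(17/4, 799/210) = 4.25 servings → $5.53.
quinoa only: max(17/5, 799/232) = 3.444 servings → $4.13.
brown rice only: max(17/1, 799/178) = 17 servings → $8.50.
strawberries + quinoa with both tight: 0.418 servings and 3.066 servings → $4.22.
strawberries + brown rice with both targets exact would need a negative amount; discard.
quinoa + brown rice with both tight: 3.384 servings and 0.07751 servings → $4.10.
The minimum over all feasible corners is $4.10.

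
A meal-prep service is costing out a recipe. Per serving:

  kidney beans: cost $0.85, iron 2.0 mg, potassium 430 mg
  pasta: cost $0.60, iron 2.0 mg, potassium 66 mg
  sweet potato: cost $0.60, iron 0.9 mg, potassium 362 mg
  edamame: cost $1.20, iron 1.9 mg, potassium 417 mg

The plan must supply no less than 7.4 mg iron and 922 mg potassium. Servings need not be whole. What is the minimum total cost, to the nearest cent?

Check every corner: each single food scaled to meet both minima, and each pair solved so both constraints bind.
kidney beans only: max(7.4/2.0, 922/430) = 3.7 servings → $3.15.
pasta only: max(7.4/2.0, 922/66) = 13.97 servings → $8.38.
sweet potato only: max(7.4/0.9, 922/362) = 8.222 servings → $4.93.
edamame only: max(7.4/1.9, 922/417) = 3.895 servings → $4.67.
kidney beans + pasta with both tight: 1.862 servings and 1.838 servings → $2.69.
kidney beans + sweet potato with both targets exact would need a negative amount; discard.
kidney beans + edamame with both targets exact would need a negative amount; discard.
pasta + sweet potato with both tight: 2.782 servings and 2.04 servings → $2.89.
pasta + edamame with both tight: 1.883 servings and 1.913 servings → $3.43.
sweet potato + edamame with both targets exact would need a negative amount; discard.
So the least-cost plan costs $2.69.

$2.69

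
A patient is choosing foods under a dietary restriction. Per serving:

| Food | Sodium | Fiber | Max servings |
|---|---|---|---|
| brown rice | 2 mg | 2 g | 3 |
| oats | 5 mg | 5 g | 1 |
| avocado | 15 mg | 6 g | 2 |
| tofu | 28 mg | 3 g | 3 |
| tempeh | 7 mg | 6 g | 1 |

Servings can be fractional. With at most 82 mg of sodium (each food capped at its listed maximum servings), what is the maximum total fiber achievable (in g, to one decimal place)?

Fiber per mg sodium: brown rice 1, oats 1, tempeh 0.8571, avocado 0.4, tofu 0.1071.
Take 3 servings of brown rice: uses 6 mg sodium, +6.0 g fiber (running total 6.0 g).
Take 1 serving of oats: uses 5 mg sodium, +5.0 g fiber (running total 11.0 g).
Take 1 serving of tempeh: uses 7 mg sodium, +6.0 g fiber (running total 17.0 g).
Take 2 servings of avocado: uses 30 mg sodium, +12.0 g fiber (running total 29.0 g).
Take 1.214 servings of tofu: uses 34 mg sodium, +3.6 g fiber (running total 32.6 g).
Filling greedily by fiber-per-mg sodium is optimal for one linear limit, giving 32.6 g.

32.6 g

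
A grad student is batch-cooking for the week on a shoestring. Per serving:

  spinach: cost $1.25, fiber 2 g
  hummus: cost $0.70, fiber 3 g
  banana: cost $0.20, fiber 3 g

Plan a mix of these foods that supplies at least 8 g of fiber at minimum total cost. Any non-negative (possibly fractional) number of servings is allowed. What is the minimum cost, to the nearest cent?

Cost per g of fiber: banana $0.0667, hummus $0.2333, spinach $0.6250.
With no serving limits, use only banana: 8 g / 3 g = 2.667 servings × $0.20 = $0.53.

$0.53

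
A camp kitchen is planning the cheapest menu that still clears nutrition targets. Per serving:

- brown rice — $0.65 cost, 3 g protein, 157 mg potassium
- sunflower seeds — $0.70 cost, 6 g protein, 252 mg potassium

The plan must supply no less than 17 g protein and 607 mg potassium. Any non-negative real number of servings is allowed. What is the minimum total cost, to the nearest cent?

$1.98

brown rice only: max(17/3, 607/157) = 5.667 servings → $3.68.
sunflower seeds only: max(17/6, 607/252) = 2.833 servings → $1.98.
brown rice + sunflower seeds: intersection lies outside the first quadrant.
So the least-cost plan costs $1.98.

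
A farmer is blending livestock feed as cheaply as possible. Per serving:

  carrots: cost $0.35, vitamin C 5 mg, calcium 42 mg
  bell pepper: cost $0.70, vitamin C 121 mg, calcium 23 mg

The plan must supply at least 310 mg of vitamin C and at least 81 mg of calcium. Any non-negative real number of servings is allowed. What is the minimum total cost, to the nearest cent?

Compare the cost at each extreme point of the feasible region.
carrots only: max(310/5, 81/42) = 62 servings → $21.70.
bell pepper only: max(310/121, 81/23) = 3.522 servings → $2.47.
carrots + bell pepper with both tight: 0.5377 servings and 2.54 servings → $1.97.
The minimum over all feasible corners is $1.97.

$1.97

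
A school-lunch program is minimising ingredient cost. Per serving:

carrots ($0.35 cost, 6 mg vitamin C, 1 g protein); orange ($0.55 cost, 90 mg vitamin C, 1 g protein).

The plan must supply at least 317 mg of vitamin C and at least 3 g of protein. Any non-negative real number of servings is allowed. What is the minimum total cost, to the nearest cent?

$1.94

This is a tiny linear program; its minimum lies at a vertex of the feasible set. List the vertices and price them.
carrots only: max(317/6, 3/1) = 52.83 servings → $18.49.
orange only: max(317/90, 3/1) = 3.522 servings → $1.94.
carrots + orange with both targets exact would need a negative amount; discard.
Cheapest feasible corner: $1.94.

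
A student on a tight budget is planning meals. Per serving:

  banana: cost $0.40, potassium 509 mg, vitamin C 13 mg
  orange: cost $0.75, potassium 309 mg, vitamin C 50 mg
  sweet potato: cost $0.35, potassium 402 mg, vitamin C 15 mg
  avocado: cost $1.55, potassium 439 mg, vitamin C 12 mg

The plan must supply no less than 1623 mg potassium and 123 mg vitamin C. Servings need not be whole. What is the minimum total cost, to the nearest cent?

$2.19

At the optimum either one food covers both requirements or two foods hit both targets exactly; no other combination can be cheaper.
banana only: max(1623/509, 123/13) = 9.462 servings → $3.78.
orange only: max(1623/309, 123/50) = 5.252 servings → $3.94.
sweet potato only: max(1623/402, 123/15) = 8.2 servings → $2.87.
avocado only: max(1623/439, 123/12) = 10.25 servings → $15.89.
banana + orange with both tight: 2.013 servings and 1.937 servings → $2.26.
banana + sweet potato: intersection lies outside the first quadrant.
banana + avocado: the both-tight solution has a negative serving — not a feasible corner.
orange + sweet potato with both tight: 1.623 servings and 2.79 servings → $2.19.
orange + avocado with both tight: 1.892 servings and 2.365 servings → $5.09.
sweet potato + avocado: the both-tight solution has a negative serving — not a feasible corner.
Cheapest feasible corner: $2.19.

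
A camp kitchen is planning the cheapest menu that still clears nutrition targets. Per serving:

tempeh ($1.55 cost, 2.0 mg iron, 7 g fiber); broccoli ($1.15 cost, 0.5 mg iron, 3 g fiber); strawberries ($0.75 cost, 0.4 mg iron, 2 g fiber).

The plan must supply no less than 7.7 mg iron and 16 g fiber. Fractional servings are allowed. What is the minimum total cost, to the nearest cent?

$5.97

Compare the cost at each extreme point of the feasible region.
tempeh only: max(7.7/2.0, 16/7) = 3.85 servings → $5.97.
broccoli only: max(7.7/0.5, 16/3) = 15.4 servings → $17.71.
strawberries only: max(7.7/0.4, 16/2) = 19.25 servings → $14.44.
tempeh + broccoli with both targets exact would need a negative amount; discard.
tempeh + strawberries: intersection lies outside the first quadrant.
broccoli + strawberries: intersection lies outside the first quadrant.
So the least-cost plan costs $5.97.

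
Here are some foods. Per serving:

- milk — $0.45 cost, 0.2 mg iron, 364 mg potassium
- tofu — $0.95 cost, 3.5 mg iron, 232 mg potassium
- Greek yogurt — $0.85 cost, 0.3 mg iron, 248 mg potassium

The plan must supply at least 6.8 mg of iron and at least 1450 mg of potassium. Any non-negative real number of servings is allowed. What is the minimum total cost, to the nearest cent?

Two binding constraints pin down two serving amounts, so the optimal mix uses at most two foods. The candidates are each food alone (scaled to the tighter of iron/potassium) and each pair with both constraints tight.
milk only: max(6.8/0.2, 1450/364) = 34 servings → $15.30.
tofu only: max(6.8/3.5, 1450/232) = 6.25 servings → $5.94.
Greek yogurt only: max(6.8/0.3, 1450/248) = 22.67 servings → $19.27.
milk + tofu with both tight: 2.849 servings and 1.78 servings → $2.97.
milk + Greek yogurt with both targets exact would need a negative amount; discard.
tofu + Greek yogurt with both tight: 1.567 servings and 4.381 servings → $5.21.
Cheapest feasible corner: $2.97.

$2.97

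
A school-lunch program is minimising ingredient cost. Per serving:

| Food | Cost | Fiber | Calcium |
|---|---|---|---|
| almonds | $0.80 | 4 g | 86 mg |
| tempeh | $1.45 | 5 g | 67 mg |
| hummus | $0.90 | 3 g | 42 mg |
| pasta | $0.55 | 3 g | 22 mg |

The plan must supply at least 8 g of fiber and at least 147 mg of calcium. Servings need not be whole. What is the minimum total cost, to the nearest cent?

almonds only: max(8/4, 147/86) = 2 servings → $1.60.
tempeh only: max(8/5, 147/67) = 2.194 servings → $3.18.
hummus only: max(8/3, 147/42) = 3.5 servings → $3.15.
pasta only: max(8/3, 147/22) = 6.682 servings → $3.67.
almonds + tempeh with both tight: 1.228 servings and 0.6173 servings → $1.88.
almonds + hummus with both tight: 1.167 servings and 1.111 servings → $1.93.
almonds + pasta with both tight: 1.559 servings and 0.5882 servings → $1.57.
tempeh + hummus: the both-tight solution has a negative serving — not a feasible corner.
tempeh + pasta with both targets exact would need a negative amount; discard.
hummus + pasta: the both-tight solution has a negative serving — not a feasible corner.
The minimum over all feasible corners is $1.57.

$1.57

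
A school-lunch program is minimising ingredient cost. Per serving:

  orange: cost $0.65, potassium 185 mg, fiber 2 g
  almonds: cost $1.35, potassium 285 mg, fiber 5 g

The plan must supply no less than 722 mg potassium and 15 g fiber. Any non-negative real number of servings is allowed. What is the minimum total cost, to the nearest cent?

$4.05

With two linear requirements the optimum uses one or two foods; enumerate the corners.
orange only: max(722/185, 15/2) = 7.5 servings → $4.88.
almonds only: max(722/285, 15/5) = 3 servings → $4.05.
orange + almonds: the both-tight solution has a negative serving — not a feasible corner.
So the least-cost plan costs $4.05.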